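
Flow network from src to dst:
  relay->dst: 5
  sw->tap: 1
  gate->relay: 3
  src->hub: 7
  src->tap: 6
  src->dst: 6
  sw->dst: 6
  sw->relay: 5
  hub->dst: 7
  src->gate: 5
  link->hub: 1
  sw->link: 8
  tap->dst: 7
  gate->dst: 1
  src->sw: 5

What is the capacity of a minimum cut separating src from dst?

Max flow = 28 (via 6 augmenting paths).
In the residual at optimum, the set reachable from src is {gate, src}.
Cut edges: src->sw (cap 5), src->tap (cap 6), src->hub (cap 7), src->dst (cap 6), gate->relay (cap 3), gate->dst (cap 1). Sum = 28.

28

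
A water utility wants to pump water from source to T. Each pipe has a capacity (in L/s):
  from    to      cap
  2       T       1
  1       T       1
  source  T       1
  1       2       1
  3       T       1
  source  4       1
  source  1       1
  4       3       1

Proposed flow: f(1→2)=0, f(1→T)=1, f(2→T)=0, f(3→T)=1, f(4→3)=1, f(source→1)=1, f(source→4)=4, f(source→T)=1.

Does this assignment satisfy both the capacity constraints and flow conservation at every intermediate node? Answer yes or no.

Capacity violated on source→4: flow 4 > capacity 1.

No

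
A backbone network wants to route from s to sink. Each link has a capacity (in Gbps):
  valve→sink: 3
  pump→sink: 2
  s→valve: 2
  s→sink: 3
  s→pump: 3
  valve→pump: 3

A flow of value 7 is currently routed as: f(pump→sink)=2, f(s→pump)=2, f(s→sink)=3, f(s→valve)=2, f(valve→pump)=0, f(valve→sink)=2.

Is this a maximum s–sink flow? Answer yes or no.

Residual reachable from s: {pump, s}; sink is not reachable.
Saturated cut: s→valve, s→sink, pump→sink with total capacity 7 = current flow value. Flow is maximum.

Yes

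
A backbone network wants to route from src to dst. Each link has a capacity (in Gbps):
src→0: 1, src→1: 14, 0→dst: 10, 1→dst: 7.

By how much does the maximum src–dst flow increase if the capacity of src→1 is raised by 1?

Original max flow = 8.
Edge src→1 does not cross the min cut (source side {1, src}), so extra capacity there cannot help.
New max flow = 8. Increase = 0.

0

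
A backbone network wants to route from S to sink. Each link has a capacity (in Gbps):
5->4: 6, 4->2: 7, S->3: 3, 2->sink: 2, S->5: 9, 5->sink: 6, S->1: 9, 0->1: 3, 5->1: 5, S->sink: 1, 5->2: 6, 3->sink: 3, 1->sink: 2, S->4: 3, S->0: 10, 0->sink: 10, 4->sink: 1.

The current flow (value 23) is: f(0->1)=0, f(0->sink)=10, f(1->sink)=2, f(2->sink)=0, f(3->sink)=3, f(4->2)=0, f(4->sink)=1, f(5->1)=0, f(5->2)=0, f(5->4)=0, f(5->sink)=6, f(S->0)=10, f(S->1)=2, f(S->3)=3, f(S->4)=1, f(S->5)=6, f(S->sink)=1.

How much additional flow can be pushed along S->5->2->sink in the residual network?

2

Residual capacities along the path: S->5: 3, 5->2: 6, 2->sink: 2.
Minimum is 2.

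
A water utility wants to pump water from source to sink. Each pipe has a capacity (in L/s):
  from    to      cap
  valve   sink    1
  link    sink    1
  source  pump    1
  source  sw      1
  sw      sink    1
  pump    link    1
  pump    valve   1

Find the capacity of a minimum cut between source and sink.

2

Max flow = 2 (via 2 augmenting paths).
In the residual at optimum, the set reachable from source is {source}.
Cut edges: source->pump (cap 1), source->sw (cap 1). Sum = 2.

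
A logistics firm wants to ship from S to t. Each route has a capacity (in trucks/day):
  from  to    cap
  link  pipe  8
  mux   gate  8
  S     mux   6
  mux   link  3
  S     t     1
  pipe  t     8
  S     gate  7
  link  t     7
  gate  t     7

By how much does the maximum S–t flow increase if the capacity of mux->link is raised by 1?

1

Original max flow = 11.
After raising cap(mux->link), augmenting paths through that edge carry 1 more unit.
New max flow = 12. Increase = 1.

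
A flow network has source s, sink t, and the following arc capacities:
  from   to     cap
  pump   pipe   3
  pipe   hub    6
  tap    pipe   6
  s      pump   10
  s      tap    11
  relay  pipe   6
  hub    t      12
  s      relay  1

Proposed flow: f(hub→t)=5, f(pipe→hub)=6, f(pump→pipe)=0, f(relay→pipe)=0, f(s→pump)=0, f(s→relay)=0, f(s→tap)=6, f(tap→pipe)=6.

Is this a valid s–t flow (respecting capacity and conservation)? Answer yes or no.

No

Conservation fails at hub: inflow 6 ≠ outflow 5.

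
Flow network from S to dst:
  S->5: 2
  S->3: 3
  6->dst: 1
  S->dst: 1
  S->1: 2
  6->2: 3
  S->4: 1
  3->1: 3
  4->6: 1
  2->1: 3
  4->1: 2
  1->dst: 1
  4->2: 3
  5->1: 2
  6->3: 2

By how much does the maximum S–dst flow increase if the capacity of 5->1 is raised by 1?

0

Original max flow = 3.
Edge 5->1 does not cross the min cut (source side {1, 3, 5, S}), so extra capacity there cannot help.
New max flow = 3. Increase = 0.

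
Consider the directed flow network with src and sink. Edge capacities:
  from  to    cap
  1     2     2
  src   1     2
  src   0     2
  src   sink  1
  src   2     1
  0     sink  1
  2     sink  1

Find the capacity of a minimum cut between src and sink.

Max flow = 3 (via 3 augmenting paths).
In the residual at optimum, the set reachable from src is {0, 1, 2, src}.
Cut edges: src→sink (cap 1), 2→sink (cap 1), 0→sink (cap 1). Sum = 3.

3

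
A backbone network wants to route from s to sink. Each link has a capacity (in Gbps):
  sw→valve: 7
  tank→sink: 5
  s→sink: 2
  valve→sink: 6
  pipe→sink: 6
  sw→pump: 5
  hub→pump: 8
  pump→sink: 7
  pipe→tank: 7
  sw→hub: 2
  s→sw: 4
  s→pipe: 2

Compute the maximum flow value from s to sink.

8

Augment s→sink: bottleneck 2. Total 2.
Augment s→pipe→sink: bottleneck 2. Total 4.
Augment s→sw→valve→sink: bottleneck 4. Total 8.
No augmenting path remains in the residual graph.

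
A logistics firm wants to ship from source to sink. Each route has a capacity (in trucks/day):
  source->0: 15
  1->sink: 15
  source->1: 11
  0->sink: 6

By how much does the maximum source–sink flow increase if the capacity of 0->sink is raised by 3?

Original max flow = 17.
After raising cap(0->sink), augmenting paths through that edge carry 3 more units.
New max flow = 20. Increase = 3.

3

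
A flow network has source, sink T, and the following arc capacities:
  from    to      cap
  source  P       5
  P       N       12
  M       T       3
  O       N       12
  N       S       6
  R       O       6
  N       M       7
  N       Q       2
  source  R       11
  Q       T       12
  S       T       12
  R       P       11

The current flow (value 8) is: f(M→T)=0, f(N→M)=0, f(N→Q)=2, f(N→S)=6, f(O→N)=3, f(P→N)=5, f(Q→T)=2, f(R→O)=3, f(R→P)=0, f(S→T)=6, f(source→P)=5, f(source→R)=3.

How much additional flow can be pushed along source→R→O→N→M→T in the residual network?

3

Residual capacities along the path: source→R: 8, R→O: 3, O→N: 9, N→M: 7, M→T: 3.
Minimum is 3.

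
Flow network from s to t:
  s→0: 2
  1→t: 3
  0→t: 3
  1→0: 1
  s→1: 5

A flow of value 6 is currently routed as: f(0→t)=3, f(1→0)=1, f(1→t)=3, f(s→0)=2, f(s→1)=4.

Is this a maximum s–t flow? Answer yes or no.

Yes

Residual reachable from s: {1, s}; t is not reachable.
Saturated cut: s→0, 1→0, 1→t with total capacity 6 = current flow value. Flow is maximum.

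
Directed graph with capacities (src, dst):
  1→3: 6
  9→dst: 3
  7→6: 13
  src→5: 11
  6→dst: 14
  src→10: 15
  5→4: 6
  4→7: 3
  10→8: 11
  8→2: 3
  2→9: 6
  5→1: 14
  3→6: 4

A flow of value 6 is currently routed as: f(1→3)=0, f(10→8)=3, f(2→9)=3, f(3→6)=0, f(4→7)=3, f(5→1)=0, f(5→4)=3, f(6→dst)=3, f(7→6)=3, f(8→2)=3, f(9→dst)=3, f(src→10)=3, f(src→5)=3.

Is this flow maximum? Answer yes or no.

No

Residual path src→5→1→3→6→dst has bottleneck 4 > 0.
Pushing 4 along it raises the flow to 10, so the given flow is not maximum.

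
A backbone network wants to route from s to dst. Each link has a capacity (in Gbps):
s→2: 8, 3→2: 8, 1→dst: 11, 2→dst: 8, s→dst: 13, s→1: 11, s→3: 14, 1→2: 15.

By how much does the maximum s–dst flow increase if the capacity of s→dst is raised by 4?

4

Original max flow = 32.
After raising cap(s→dst), augmenting paths through that edge carry 4 more units.
New max flow = 36. Increase = 4.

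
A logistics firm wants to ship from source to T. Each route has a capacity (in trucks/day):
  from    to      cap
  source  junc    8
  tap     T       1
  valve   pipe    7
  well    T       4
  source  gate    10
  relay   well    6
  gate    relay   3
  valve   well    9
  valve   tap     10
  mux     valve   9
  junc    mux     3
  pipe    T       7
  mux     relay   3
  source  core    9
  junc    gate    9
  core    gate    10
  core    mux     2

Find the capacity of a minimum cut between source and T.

8

Max flow = 8 (via 4 augmenting paths).
In the residual at optimum, the set reachable from source is {core, gate, junc, source}.
Cut edges: junc->mux (cap 3), core->mux (cap 2), gate->relay (cap 3). Sum = 8.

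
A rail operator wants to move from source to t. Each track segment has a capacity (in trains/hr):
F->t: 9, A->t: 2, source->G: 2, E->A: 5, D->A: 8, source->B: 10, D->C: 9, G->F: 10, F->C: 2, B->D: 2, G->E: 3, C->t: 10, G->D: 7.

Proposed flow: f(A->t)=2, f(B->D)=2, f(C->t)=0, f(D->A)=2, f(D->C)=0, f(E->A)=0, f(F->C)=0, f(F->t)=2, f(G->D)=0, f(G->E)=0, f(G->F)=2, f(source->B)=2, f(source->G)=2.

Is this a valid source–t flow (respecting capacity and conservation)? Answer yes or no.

Every edge has 0 ≤ f(e) ≤ cap(e).
At each intermediate node, inflow equals outflow.

Yes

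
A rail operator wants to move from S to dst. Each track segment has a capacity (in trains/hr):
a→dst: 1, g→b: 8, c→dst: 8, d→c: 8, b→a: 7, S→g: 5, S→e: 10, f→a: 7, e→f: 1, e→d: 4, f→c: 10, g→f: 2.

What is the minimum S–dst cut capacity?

8

Max flow = 8 (via 4 augmenting paths).
In the residual at optimum, the set reachable from S is {S, a, b, e, g}.
Cut edges: g→f (cap 2), e→f (cap 1), e→d (cap 4), a→dst (cap 1). Sum = 8.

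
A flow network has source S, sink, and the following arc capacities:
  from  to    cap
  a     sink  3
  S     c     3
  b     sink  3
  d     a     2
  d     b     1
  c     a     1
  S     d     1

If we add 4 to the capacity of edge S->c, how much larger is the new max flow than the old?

0

Original max flow = 2.
Edge S->c does not cross the min cut (source side {S, c}), so extra capacity there cannot help.
New max flow = 2. Increase = 0.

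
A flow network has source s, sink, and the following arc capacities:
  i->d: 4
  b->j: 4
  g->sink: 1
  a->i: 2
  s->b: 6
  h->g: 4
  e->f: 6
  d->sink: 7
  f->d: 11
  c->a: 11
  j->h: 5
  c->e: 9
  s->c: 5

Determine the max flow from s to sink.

6

Augment s->c->e->f->d->sink: bottleneck 5. Total 5.
Augment s->b->j->h->g->sink: bottleneck 1. Total 6.
No augmenting path remains in the residual graph.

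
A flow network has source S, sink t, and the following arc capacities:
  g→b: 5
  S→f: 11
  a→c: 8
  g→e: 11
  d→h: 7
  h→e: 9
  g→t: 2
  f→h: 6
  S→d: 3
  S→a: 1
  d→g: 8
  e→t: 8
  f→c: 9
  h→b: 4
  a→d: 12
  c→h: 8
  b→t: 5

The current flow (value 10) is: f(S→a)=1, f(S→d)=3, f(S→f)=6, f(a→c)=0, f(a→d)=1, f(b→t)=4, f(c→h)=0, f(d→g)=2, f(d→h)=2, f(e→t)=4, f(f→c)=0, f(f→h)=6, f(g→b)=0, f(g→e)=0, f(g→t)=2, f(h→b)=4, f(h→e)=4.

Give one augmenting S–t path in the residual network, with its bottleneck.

Residual along S→f→c→h→e→t: S→f: 5, f→c: 9, c→h: 8, h→e: 5, e→t: 4.
Bottleneck = min = 4.

S→f→c→h→e→t, bottleneck 4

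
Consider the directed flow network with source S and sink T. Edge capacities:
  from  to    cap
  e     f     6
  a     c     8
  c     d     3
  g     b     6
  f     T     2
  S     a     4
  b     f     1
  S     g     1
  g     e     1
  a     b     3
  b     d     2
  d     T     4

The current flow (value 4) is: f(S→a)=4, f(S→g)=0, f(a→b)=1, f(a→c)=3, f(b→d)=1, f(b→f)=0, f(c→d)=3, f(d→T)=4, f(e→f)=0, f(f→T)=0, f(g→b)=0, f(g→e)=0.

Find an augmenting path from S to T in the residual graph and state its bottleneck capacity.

S→g→b→f→T, bottleneck 1

Residual along S→g→b→f→T: S→g: 1, g→b: 6, b→f: 1, f→T: 2.
Bottleneck = min = 1.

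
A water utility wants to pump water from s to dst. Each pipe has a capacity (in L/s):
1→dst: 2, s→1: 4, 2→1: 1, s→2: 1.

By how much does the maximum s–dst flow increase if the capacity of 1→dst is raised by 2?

Original max flow = 2.
After raising cap(1→dst), augmenting paths through that edge carry 2 more units.
New max flow = 4. Increase = 2.

2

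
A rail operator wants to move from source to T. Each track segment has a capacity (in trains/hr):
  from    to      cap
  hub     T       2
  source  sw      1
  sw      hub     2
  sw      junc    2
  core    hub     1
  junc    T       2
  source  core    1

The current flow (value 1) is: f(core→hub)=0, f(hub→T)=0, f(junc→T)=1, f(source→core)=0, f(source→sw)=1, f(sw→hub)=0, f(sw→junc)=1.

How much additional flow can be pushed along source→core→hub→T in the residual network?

Residual capacities along the path: source→core: 1, core→hub: 1, hub→T: 2.
Minimum is 1.

1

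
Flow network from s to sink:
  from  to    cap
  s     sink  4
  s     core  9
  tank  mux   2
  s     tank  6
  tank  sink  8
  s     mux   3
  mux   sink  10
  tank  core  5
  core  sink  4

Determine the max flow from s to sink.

17

Augment s->sink: bottleneck 4. Total 4.
Augment s->tank->sink: bottleneck 6. Total 10.
Augment s->mux->sink: bottleneck 3. Total 13.
Augment s->core->sink: bottleneck 4. Total 17.
No augmenting path remains in the residual graph.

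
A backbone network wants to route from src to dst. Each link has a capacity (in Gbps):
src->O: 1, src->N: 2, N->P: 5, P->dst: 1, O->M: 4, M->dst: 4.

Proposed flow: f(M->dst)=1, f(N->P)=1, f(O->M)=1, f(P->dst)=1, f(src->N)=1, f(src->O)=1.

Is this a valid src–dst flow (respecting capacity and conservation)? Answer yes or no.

Yes

Every edge has 0 ≤ f(e) ≤ cap(e).
At each intermediate node, inflow equals outflow.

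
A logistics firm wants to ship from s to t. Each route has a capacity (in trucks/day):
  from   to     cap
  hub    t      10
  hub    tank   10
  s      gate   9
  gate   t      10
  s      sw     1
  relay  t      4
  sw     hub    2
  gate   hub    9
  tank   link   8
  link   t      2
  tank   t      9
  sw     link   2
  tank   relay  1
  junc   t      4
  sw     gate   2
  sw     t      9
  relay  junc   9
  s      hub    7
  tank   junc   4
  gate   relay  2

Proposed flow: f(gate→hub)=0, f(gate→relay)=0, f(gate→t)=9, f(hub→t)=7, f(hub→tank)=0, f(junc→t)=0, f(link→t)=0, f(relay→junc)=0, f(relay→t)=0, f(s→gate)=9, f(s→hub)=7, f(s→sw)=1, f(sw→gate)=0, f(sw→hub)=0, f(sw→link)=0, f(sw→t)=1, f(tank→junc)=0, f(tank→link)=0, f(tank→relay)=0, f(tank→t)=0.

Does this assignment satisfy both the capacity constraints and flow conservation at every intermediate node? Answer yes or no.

Yes

Every edge has 0 ≤ f(e) ≤ cap(e).
At each intermediate node, inflow equals outflow.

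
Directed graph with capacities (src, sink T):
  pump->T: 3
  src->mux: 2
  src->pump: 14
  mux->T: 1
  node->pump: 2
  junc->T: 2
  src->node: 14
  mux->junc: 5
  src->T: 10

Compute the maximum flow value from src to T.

Augment src->T: bottleneck 10. Total 10.
Augment src->mux->T: bottleneck 1. Total 11.
Augment src->pump->T: bottleneck 3. Total 14.
Augment src->mux->junc->T: bottleneck 1. Total 15.
No augmenting path remains in the residual graph.

15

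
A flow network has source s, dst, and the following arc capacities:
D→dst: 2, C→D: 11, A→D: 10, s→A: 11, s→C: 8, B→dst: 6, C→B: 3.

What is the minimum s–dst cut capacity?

Max flow = 5 (via 2 augmenting paths).
In the residual at optimum, the set reachable from s is {A, C, D, s}.
Cut edges: C→B (cap 3), D→dst (cap 2). Sum = 5.

5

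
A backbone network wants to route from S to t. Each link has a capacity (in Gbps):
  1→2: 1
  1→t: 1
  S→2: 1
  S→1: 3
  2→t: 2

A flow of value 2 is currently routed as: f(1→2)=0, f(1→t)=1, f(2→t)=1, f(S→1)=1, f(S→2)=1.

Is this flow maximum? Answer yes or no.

No

Residual path S→1→2→t has bottleneck 1 > 0.
Pushing 1 along it raises the flow to 3, so the given flow is not maximum.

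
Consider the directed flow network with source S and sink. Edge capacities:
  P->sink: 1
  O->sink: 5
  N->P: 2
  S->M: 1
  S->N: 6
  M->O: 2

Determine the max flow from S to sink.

Augment S->N->P->sink: bottleneck 1. Total 1.
Augment S->M->O->sink: bottleneck 1. Total 2.
No augmenting path remains in the residual graph.

2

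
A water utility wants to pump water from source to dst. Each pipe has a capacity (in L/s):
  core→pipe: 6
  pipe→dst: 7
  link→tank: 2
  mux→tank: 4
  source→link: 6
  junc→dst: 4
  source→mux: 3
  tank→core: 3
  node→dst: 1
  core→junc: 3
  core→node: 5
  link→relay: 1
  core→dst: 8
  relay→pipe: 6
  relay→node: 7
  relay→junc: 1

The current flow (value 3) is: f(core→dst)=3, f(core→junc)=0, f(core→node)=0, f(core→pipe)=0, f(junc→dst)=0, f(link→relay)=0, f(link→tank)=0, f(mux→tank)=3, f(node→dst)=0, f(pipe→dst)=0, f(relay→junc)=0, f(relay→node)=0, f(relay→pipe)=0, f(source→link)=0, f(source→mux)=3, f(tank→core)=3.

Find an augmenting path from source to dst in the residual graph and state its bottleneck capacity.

Residual along source→link→relay→pipe→dst: source→link: 6, link→relay: 1, relay→pipe: 6, pipe→dst: 7.
Bottleneck = min = 1.

source→link→relay→pipe→dst, bottleneck 1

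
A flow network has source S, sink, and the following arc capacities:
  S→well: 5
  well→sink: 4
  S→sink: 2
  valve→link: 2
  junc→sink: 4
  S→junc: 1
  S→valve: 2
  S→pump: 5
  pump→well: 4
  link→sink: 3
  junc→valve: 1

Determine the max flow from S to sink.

9

Augment S→sink: bottleneck 2. Total 2.
Augment S→junc→sink: bottleneck 1. Total 3.
Augment S→well→sink: bottleneck 4. Total 7.
Augment S→valve→link→sink: bottleneck 2. Total 9.
No augmenting path remains in the residual graph.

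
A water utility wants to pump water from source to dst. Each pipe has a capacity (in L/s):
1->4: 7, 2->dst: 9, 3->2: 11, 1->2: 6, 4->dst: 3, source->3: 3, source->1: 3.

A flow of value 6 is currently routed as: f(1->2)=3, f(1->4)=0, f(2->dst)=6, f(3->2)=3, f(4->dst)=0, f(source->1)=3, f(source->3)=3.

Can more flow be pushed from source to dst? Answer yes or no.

Residual reachable from source: {source}; dst is not reachable.
Saturated cut: source->3, source->1 with total capacity 6 = current flow value. Flow is maximum.

No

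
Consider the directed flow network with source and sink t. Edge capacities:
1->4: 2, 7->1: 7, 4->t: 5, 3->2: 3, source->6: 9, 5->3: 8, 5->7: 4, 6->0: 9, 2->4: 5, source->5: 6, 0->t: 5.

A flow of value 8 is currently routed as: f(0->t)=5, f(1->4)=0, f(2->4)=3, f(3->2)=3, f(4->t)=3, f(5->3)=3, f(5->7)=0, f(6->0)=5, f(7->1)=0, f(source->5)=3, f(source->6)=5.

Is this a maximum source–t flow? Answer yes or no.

No

Residual path source->5->7->1->4->t has bottleneck 2 > 0.
Pushing 2 along it raises the flow to 10, so the given flow is not maximum.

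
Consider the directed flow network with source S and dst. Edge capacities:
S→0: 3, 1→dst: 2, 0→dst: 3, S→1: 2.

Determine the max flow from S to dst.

Augment S→1→dst: bottleneck 2. Total 2.
Augment S→0→dst: bottleneck 3. Total 5.
No augmenting path remains in the residual graph.

5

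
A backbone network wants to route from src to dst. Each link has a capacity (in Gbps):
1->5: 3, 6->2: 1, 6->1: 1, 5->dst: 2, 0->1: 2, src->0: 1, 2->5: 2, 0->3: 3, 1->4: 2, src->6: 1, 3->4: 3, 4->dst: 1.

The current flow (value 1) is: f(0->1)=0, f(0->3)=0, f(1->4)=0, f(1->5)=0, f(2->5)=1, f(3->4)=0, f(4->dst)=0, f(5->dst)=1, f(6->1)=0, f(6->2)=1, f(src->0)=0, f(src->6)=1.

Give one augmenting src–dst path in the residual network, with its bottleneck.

Residual along src->0->1->5->dst: src->0: 1, 0->1: 2, 1->5: 3, 5->dst: 1.
Bottleneck = min = 1.

src->0->1->5->dst, bottleneck 1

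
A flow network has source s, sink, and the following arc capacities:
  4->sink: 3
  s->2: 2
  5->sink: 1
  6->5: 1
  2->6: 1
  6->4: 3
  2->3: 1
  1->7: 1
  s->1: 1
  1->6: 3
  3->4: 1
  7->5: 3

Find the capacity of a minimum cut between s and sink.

3

Max flow = 3 (via 3 augmenting paths).
In the residual at optimum, the set reachable from s is {s}.
Cut edges: s->2 (cap 2), s->1 (cap 1). Sum = 3.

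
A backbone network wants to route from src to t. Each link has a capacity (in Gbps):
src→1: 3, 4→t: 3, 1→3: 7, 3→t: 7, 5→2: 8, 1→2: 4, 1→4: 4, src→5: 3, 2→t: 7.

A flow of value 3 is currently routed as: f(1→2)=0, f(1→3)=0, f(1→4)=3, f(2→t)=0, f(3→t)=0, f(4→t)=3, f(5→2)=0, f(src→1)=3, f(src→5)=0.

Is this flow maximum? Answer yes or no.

Residual path src→5→2→t has bottleneck 3 > 0.
Pushing 3 along it raises the flow to 6, so the given flow is not maximum.

No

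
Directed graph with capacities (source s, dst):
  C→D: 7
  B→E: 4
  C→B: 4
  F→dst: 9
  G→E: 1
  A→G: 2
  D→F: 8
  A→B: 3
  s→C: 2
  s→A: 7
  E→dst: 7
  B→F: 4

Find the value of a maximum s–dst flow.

Augment s→A→G→E→dst: bottleneck 1. Total 1.
Augment s→A→B→E→dst: bottleneck 3. Total 4.
Augment s→C→B→E→dst: bottleneck 1. Total 5.
Augment s→C→B→F→dst: bottleneck 1. Total 6.
No augmenting path remains in the residual graph.

6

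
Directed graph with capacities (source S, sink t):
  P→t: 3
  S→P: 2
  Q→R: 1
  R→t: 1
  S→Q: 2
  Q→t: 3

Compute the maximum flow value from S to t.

Augment S→Q→t: bottleneck 2. Total 2.
Augment S→P→t: bottleneck 2. Total 4.
No augmenting path remains in the residual graph.

4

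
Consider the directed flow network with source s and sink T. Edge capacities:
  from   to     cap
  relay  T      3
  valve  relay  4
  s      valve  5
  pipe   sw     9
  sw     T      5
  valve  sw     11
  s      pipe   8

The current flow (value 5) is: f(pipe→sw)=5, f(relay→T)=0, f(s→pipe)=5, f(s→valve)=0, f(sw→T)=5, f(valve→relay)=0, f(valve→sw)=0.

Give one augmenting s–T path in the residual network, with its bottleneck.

s→valve→relay→T, bottleneck 3

Residual along s→valve→relay→T: s→valve: 5, valve→relay: 4, relay→T: 3.
Bottleneck = min = 3.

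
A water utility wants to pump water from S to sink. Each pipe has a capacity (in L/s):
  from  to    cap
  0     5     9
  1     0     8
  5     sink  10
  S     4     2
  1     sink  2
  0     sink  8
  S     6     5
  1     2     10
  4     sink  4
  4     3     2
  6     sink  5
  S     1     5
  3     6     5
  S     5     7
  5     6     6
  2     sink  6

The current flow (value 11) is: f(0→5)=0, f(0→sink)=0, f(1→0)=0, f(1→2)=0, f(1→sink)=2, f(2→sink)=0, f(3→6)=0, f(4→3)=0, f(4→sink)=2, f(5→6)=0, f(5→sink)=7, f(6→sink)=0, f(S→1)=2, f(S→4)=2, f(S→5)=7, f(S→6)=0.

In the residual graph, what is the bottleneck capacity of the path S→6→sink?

5

Residual capacities along the path: S→6: 5, 6→sink: 5.
Minimum is 5.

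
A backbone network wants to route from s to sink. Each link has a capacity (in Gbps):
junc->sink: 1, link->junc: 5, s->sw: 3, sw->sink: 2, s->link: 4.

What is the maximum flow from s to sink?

Augment s->sw->sink: bottleneck 2. Total 2.
Augment s->link->junc->sink: bottleneck 1. Total 3.
No augmenting path remains in the residual graph.

3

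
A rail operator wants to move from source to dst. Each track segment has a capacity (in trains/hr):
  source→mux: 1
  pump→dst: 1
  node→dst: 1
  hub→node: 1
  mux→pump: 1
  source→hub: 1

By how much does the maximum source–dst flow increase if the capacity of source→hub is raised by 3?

0

Original max flow = 2.
Even with extra capacity on source→hub, another cut of capacity 2 remains binding.
New max flow = 2. Increase = 0.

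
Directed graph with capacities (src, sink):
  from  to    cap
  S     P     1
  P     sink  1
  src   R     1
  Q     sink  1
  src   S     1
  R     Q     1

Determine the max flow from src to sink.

Augment src->S->P->sink: bottleneck 1. Total 1.
Augment src->R->Q->sink: bottleneck 1. Total 2.
No augmenting path remains in the residual graph.

2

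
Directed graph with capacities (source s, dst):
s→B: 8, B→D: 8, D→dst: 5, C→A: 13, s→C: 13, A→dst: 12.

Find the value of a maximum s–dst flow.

Augment s→C→A→dst: bottleneck 12. Total 12.
Augment s→B→D→dst: bottleneck 5. Total 17.
No augmenting path remains in the residual graph.

17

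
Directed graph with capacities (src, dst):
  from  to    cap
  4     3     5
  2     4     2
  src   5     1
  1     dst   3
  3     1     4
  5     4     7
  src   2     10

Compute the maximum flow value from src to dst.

3

Augment src->5->4->3->1->dst: bottleneck 1. Total 1.
Augment src->2->4->3->1->dst: bottleneck 2. Total 3.
No augmenting path remains in the residual graph.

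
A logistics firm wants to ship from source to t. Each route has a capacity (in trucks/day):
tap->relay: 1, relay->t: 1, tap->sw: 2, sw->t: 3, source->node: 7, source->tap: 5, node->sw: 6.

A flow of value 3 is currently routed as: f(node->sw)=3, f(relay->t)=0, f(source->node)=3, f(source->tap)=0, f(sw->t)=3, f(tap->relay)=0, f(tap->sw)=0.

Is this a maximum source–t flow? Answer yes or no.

Residual path source->tap->relay->t has bottleneck 1 > 0.
Pushing 1 along it raises the flow to 4, so the given flow is not maximum.

No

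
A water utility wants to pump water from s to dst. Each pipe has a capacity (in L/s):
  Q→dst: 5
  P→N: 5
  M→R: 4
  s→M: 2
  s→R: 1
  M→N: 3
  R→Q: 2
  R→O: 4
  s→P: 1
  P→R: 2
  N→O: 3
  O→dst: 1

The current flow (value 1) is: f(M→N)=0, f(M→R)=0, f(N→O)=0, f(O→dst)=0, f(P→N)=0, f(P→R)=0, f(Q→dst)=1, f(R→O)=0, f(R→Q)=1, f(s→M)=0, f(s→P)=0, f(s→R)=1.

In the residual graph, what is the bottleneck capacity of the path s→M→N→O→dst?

1

Residual capacities along the path: s→M: 2, M→N: 3, N→O: 3, O→dst: 1.
Minimum is 1.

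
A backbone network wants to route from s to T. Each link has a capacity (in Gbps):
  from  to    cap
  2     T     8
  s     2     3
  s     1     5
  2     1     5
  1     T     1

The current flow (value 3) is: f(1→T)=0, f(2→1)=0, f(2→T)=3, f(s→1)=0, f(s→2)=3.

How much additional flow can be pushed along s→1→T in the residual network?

Residual capacities along the path: s→1: 5, 1→T: 1.
Minimum is 1.

1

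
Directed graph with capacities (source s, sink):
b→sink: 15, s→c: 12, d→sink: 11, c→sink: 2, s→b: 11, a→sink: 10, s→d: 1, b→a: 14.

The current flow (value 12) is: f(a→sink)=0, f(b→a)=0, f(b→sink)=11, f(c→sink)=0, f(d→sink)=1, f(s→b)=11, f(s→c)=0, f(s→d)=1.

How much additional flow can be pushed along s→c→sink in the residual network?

Residual capacities along the path: s→c: 12, c→sink: 2.
Minimum is 2.

2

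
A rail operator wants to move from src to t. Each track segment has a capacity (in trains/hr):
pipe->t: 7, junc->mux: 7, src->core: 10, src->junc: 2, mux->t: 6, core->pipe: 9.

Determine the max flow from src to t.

9

Augment src->junc->mux->t: bottleneck 2. Total 2.
Augment src->core->pipe->t: bottleneck 7. Total 9.
No augmenting path remains in the residual graph.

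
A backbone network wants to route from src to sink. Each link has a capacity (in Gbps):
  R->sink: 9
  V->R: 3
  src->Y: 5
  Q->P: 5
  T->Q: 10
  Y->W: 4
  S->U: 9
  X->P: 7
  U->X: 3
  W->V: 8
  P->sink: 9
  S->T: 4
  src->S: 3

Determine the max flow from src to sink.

6

Augment src->S->T->Q->P->sink: bottleneck 3. Total 3.
Augment src->Y->W->V->R->sink: bottleneck 3. Total 6.
No augmenting path remains in the residual graph.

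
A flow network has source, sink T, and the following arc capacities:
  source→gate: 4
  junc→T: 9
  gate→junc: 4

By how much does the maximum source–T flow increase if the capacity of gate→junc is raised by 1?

Original max flow = 4.
Edge gate→junc does not cross the min cut (source side {source}), so extra capacity there cannot help.
New max flow = 4. Increase = 0.

0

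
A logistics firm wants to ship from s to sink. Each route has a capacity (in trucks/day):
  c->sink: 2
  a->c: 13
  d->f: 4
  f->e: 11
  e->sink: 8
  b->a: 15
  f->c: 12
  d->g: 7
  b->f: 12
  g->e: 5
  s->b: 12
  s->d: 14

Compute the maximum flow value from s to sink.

Augment s->d->g->e->sink: bottleneck 5. Total 5.
Augment s->d->f->e->sink: bottleneck 3. Total 8.
Augment s->d->f->c->sink: bottleneck 1. Total 9.
Augment s->b->f->c->sink: bottleneck 1. Total 10.
No augmenting path remains in the residual graph.

10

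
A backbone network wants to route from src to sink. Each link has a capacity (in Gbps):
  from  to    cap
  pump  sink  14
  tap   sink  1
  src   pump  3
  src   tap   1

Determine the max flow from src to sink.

4

Augment src→pump→sink: bottleneck 3. Total 3.
Augment src→tap→sink: bottleneck 1. Total 4.
No augmenting path remains in the residual graph.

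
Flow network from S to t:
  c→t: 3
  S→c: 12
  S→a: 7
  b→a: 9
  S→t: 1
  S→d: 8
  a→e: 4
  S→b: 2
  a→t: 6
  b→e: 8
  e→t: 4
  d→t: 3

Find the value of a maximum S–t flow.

16

Augment S→t: bottleneck 1. Total 1.
Augment S→a→t: bottleneck 6. Total 7.
Augment S→d→t: bottleneck 3. Total 10.
Augment S→c→t: bottleneck 3. Total 13.
Augment S→b→e→t: bottleneck 2. Total 15.
Augment S→a→e→t: bottleneck 1. Total 16.
No augmenting path remains in the residual graph.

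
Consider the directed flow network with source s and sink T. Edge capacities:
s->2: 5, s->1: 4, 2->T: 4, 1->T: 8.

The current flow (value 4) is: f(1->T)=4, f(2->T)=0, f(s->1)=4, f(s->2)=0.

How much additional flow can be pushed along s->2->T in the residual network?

4

Residual capacities along the path: s->2: 5, 2->T: 4.
Minimum is 4.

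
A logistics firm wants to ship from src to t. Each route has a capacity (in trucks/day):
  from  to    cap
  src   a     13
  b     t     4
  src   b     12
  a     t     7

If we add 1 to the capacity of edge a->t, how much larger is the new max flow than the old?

1

Original max flow = 11.
After raising cap(a->t), augmenting paths through that edge carry 1 more unit.
New max flow = 12. Increase = 1.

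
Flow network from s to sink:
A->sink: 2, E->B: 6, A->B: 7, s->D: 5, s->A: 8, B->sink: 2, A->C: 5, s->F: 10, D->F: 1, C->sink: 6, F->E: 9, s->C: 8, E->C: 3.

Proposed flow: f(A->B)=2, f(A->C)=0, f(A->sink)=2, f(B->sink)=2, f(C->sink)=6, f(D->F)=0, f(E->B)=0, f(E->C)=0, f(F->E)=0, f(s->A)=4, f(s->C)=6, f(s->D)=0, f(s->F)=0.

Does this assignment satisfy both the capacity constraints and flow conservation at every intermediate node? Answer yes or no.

Every edge has 0 ≤ f(e) ≤ cap(e).
At each intermediate node, inflow equals outflow.

Yes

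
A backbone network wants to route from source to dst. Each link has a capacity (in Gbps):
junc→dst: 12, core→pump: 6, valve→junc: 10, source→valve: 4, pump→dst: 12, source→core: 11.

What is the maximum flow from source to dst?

10

Augment source→core→pump→dst: bottleneck 6. Total 6.
Augment source→valve→junc→dst: bottleneck 4. Total 10.
No augmenting path remains in the residual graph.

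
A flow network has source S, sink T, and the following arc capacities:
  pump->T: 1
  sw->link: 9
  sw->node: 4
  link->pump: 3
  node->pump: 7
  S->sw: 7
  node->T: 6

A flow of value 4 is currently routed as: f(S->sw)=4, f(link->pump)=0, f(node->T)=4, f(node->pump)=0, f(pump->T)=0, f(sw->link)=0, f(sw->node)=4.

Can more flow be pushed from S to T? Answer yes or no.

Residual path S->sw->link->pump->T has bottleneck 1 > 0.
Pushing 1 along it raises the flow to 5, so the given flow is not maximum.

Yes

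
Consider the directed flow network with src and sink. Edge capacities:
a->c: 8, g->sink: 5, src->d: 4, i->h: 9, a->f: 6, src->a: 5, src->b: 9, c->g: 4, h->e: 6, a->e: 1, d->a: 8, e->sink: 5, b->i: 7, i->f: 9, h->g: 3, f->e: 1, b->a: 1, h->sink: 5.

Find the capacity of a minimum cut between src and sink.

Max flow = 13 (via 5 augmenting paths).
In the residual at optimum, the set reachable from src is {a, b, c, d, f, src}.
Cut edges: b->i (cap 7), a->e (cap 1), f->e (cap 1), c->g (cap 4). Sum = 13.

13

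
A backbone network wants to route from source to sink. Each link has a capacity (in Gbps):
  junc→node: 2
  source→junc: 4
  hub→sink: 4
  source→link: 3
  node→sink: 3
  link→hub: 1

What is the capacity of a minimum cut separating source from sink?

3

Max flow = 3 (via 2 augmenting paths).
In the residual at optimum, the set reachable from source is {junc, link, source}.
Cut edges: junc→node (cap 2), link→hub (cap 1). Sum = 3.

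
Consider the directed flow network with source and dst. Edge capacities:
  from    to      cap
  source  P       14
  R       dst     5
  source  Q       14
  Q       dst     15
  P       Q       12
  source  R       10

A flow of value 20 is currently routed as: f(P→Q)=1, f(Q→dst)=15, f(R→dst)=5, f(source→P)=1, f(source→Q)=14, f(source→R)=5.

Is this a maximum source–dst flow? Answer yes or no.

Residual reachable from source: {P, Q, R, source}; dst is not reachable.
Saturated cut: Q→dst, R→dst with total capacity 20 = current flow value. Flow is maximum.

Yes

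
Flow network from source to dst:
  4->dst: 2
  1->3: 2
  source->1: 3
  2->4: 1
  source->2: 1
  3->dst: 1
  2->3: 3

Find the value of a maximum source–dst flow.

Augment source->2->4->dst: bottleneck 1. Total 1.
Augment source->1->3->dst: bottleneck 1. Total 2.
No augmenting path remains in the residual graph.

2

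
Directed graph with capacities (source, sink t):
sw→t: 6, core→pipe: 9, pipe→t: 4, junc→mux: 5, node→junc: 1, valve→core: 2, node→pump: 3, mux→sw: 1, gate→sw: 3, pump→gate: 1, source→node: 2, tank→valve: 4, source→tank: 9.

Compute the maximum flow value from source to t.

Augment source→tank→valve→core→pipe→t: bottleneck 2. Total 2.
Augment source→node→junc→mux→sw→t: bottleneck 1. Total 3.
Augment source→node→pump→gate→sw→t: bottleneck 1. Total 4.
No augmenting path remains in the residual graph.

4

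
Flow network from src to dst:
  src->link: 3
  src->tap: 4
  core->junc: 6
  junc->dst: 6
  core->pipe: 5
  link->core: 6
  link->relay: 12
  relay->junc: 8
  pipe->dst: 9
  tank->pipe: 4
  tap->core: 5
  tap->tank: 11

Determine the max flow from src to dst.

7

Augment src->tap->tank->pipe->dst: bottleneck 4. Total 4.
Augment src->link->core->pipe->dst: bottleneck 3. Total 7.
No augmenting path remains in the residual graph.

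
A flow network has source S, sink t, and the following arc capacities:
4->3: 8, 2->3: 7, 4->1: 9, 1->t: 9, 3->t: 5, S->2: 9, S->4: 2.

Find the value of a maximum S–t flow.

Augment S->4->1->t: bottleneck 2. Total 2.
Augment S->2->3->t: bottleneck 5. Total 7.
No augmenting path remains in the residual graph.

7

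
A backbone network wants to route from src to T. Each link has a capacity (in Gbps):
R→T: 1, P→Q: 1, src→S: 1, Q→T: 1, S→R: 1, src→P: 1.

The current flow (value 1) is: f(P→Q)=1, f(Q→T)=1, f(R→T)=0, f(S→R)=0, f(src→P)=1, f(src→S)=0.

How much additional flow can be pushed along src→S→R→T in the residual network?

Residual capacities along the path: src→S: 1, S→R: 1, R→T: 1.
Minimum is 1.

1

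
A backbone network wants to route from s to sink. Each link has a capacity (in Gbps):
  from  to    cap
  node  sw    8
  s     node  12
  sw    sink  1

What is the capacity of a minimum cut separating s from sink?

Max flow = 1 (via 1 augmenting path).
In the residual at optimum, the set reachable from s is {node, s, sw}.
Cut edges: sw->sink (cap 1). Sum = 1.

1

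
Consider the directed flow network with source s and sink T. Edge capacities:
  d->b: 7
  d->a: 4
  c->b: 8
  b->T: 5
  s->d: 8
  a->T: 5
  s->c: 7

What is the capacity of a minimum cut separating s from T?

Max flow = 9 (via 3 augmenting paths).
In the residual at optimum, the set reachable from s is {b, c, d, s}.
Cut edges: d->a (cap 4), b->T (cap 5). Sum = 9.

9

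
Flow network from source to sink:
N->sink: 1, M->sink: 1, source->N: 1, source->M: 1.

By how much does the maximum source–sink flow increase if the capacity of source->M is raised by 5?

0

Original max flow = 2.
Even with extra capacity on source->M, another cut of capacity 2 remains binding.
New max flow = 2. Increase = 0.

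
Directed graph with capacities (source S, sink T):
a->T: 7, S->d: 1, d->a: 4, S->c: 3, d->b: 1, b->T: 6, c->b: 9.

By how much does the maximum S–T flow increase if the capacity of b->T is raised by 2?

Original max flow = 4.
Edge b->T does not cross the min cut (source side {S}), so extra capacity there cannot help.
New max flow = 4. Increase = 0.

0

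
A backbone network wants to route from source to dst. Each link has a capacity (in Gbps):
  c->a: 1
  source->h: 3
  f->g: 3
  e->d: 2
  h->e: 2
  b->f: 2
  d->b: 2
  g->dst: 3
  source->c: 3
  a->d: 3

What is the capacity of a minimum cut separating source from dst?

2

Max flow = 2 (via 2 augmenting paths).
In the residual at optimum, the set reachable from source is {a, c, d, e, h, source}.
Cut edges: d->b (cap 2). Sum = 2.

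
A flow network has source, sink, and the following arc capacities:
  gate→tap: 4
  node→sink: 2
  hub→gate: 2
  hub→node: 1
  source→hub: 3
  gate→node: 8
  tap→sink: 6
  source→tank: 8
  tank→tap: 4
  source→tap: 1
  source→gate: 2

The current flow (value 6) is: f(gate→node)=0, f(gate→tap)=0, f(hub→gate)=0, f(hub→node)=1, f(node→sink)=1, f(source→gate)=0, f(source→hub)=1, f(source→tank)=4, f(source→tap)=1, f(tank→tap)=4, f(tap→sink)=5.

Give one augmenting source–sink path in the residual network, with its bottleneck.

Residual along source→gate→tap→sink: source→gate: 2, gate→tap: 4, tap→sink: 1.
Bottleneck = min = 1.

source→gate→tap→sink, bottleneck 1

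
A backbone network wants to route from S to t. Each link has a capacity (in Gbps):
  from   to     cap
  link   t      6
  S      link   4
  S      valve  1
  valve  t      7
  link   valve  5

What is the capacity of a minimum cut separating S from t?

5

Max flow = 5 (via 2 augmenting paths).
In the residual at optimum, the set reachable from S is {S}.
Cut edges: S→link (cap 4), S→valve (cap 1). Sum = 5.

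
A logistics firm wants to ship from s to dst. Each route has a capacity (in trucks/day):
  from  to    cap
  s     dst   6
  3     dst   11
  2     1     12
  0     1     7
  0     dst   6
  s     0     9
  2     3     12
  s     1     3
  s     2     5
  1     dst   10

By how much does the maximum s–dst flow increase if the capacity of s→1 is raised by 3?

Original max flow = 23.
After raising cap(s→1), augmenting paths through that edge carry 3 more units.
New max flow = 26. Increase = 3.

3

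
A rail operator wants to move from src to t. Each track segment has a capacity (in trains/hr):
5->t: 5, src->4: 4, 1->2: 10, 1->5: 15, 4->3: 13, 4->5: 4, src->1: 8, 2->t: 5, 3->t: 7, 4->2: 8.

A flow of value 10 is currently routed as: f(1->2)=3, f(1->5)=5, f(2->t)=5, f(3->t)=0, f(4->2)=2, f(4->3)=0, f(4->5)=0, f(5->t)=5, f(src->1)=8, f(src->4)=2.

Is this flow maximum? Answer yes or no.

Residual path src->4->3->t has bottleneck 2 > 0.
Pushing 2 along it raises the flow to 12, so the given flow is not maximum.

No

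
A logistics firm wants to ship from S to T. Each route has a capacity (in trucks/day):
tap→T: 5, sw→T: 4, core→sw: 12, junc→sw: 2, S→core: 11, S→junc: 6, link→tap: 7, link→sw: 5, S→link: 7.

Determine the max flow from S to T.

Augment S→core→sw→T: bottleneck 4. Total 4.
Augment S→link→tap→T: bottleneck 5. Total 9.
No augmenting path remains in the residual graph.

9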